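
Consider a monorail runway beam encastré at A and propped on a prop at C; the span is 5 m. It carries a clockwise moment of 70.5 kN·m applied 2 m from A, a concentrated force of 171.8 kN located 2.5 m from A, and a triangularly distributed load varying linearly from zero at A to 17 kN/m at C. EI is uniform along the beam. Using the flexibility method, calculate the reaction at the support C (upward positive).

Choose R_C as the redundant. The primary structure is the cantilever fixed at A.
Downward deflection at the released point C due to the loads:
  clockwise couple 70.5 at a = 2: M₀a(2L − a)/(2EI) = 564/EI
  point load 171.8 at a = 2.5: Pa²(3L − a)/(6EI) = 2237/EI
  triangular load, peak 17 at the free end: 11w₀L⁴/(120EI) = 974/EI
  δ_0 = 3775/EI
Tip deflection under a unit load at C: L³/(3EI) = 41.67/EI.
Compatibility at C: δ_0 − R_C·δ_{CC} = 0, so R_C = 3775/41.67 = 90.6 kN.

R_C = 90.6 kN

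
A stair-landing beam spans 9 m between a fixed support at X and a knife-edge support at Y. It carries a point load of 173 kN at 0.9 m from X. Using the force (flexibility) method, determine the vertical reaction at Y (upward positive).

Release the roller at Y. Primary structure: cantilever fixed at X.
Primary-structure tip deflection at Y by superposition:
  point load 173 at a = 0.9: Pa²(3L − a)/(6EI) = 609.6/EI
Tip deflection under a unit load at Y: L³/(3EI) = 243/EI.
The prop prevents deflection at Y: R_Y = δ_0/δ_{YY} = 609.6/243 = 2.509 kN.

R_Y = 2.509 kN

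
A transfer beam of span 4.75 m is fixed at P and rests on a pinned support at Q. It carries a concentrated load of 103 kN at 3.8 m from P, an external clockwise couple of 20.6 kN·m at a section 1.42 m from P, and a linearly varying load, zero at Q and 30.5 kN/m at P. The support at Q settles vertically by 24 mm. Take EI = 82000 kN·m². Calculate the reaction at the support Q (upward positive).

R_Q = 35.22 kN

Choose R_Q as the redundant. The primary structure is the cantilever fixed at P.
Downward deflection at the released point Q due to the loads:
  point load 103 at a = 3.8: Pa²(3L − a)/(6EI) = 2590/EI
  clockwise couple 20.6 at a = 1.42: M₀a(2L − a)/(2EI) = 118.2/EI
  triangular load, peak 30.5 at the fixed end: w₀L⁴/(30EI) = 517.6/EI
  δ_0 = 3226/EI
Flexibility coefficient — unit upward force at Q: δ_{QQ} = L³/(3EI) = 35.72/EI.
With EI = 82000 kN·m²: δ_0 = 0.039343 m and δ_{QQ} = 0.000436 m/kN.
Compatibility — the beam at Q must follow the support down by 0.024 m: δ_0 − R_Q·δ_{QQ} = 0.024, so R_Q = (0.039343 − 0.024)/0.000436 = 35.22 kN.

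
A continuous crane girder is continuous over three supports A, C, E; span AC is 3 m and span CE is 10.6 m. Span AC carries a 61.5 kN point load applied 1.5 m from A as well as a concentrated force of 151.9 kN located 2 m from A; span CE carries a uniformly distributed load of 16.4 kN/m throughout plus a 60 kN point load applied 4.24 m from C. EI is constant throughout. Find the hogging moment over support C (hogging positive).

M_C = 300.9 kN·m

Release continuity at C by inserting a hinge; the redundant is the internal moment M_C. The primary structure is two simply-supported spans AC and CE.
End slopes at the hinge C, treating each span as simply supported:
  span AC: point load 61.5 at a = 1.5: Pab(L + a)/(6LEI) = 34.59/EI
  span AC: point load 151.9 at a = 2: Pab(L + a)/(6LEI) = 84.39/EI
  span CE: UDL 16.4: wL³/(24EI) = 813.9/EI
  span CE: point load 60 at a = 4.24: Pab(L + b)/(6LEI) = 431.5/EI
  relative rotation θ_0 = (119 + 1245)/EI = 1364/EI
A unit hogging moment at C produces rotation L₁/(3EI) + L₂/(3EI) = 4.533/EI.
Slope continuity at C: θ_0 = M_C·4.533/EI, so M_C = 1364/4.533 = 300.9 kN·m (hogging).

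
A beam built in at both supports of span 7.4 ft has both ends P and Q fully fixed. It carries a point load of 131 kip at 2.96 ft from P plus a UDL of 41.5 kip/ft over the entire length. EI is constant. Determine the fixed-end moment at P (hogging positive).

M_P = 329 kip·ft

Take the two fixed-end moments M_P, M_Q as redundants; the released structure is the simple span PQ.
End rotations of the released simple span under the applied load (×1/EI):
  at P: point load 131 at a = 2.96: Pab(L + b)/(6LEI) = 459.1/EI
  at Q: point load 131 at a = 2.96: Pab(L + a)/(6LEI) = 401.7/EI
  at P: UDL 41.5: wL³/(24EI) = 700.7/EI
  at Q: UDL 41.5: wL³/(24EI) = 700.7/EI
  θ_P0 = 1160/EI,  θ_Q0 = 1102/EI
Flexibility coefficients: a unit moment at one end gives L/(3EI) there and L/(6EI) at the far end, so f₁₁ = f₂₂ = 2.467/EI and f₁₂ = f₂₁ = 1.233/EI.
Compatibility — zero rotation at each built-in end:
  2.467 M_P + 1.233 M_Q = 1160
  1.233 M_P + 2.467 M_Q = 1102
Solving the pair gives M_P = 329 kip·ft and M_Q = 282.4 kip·ft (hogging).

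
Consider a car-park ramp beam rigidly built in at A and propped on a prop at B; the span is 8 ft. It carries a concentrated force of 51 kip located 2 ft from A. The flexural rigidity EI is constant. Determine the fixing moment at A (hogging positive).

Take the reaction at B as the redundant and release it; the primary structure is a cantilever fixed at A.
Downward deflection at the released point B due to the loads:
  point load 51 at a = 2: Pa²(3L − a)/(6EI) = 748/EI
Tip deflection under a unit load at B: L³/(3EI) = 170.7/EI.
Compatibility at B: δ_0 − R_B·δ_{BB} = 0, so R_B = 748/170.7 = 4.383 kip.
Moment equilibrium about A: M_A = Σ(load moments about A) − R_B·L = 102 − 4.383×8 = 66.94 kip·ft.

M_A = 66.94 kip·ft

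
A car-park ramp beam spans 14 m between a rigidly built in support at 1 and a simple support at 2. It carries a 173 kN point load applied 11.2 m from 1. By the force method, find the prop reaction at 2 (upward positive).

R_2 = 121.8 kN

Remove the prop at 2; the released (primary) structure is a cantilever built in at 1.
Downward deflection at the released point 2 due to the loads:
  point load 173 at a = 11.2: Pa²(3L − a)/(6EI) = 111399/EI
Tip deflection under a unit load at 2: L³/(3EI) = 914.7/EI.
Compatibility at 2: δ_0 − R_2·δ_{22} = 0, so R_2 = 111399/914.7 = 121.8 kN.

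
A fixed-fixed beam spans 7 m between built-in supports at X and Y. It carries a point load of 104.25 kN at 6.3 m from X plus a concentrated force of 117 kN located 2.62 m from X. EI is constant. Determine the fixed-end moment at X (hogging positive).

Release both end moments; the primary structure is a simply-supported span XY with redundants M_X and M_Y.
End rotations of the released simple span under the applied load (×1/EI):
  at X: point load 104.25 at a = 6.3: Pab(L + b)/(6LEI) = 84.29/EI
  at Y: point load 104.25 at a = 6.3: Pab(L + a)/(6LEI) = 145.6/EI
  at X: point load 117 at a = 2.62: Pab(L + b)/(6LEI) = 363.8/EI
  at Y: point load 117 at a = 2.62: Pab(L + a)/(6LEI) = 307.5/EI
  θ_X0 = 448.1/EI,  θ_Y0 = 453.1/EI
Flexibility coefficients: a unit moment at one end gives L/(3EI) there and L/(6EI) at the far end, so f₁₁ = f₂₂ = 2.333/EI and f₁₂ = f₂₁ = 1.167/EI.
Compatibility — zero rotation at each built-in end:
  2.333 M_X + 1.167 M_Y = 448.1
  1.167 M_X + 2.333 M_Y = 453.1
Solving the pair gives M_X = 126.6 kN·m and M_Y = 130.9 kN·m (hogging).

M_X = 126.6 kN·m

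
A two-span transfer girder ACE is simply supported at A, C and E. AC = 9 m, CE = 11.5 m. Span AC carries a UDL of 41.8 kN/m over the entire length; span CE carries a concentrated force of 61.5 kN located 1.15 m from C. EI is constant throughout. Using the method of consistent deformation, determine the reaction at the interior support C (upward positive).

Release continuity at C by inserting a hinge; the redundant is the internal moment M_C. The primary structure is two simply-supported spans AC and CE.
Discontinuity in slope at C on the released structure — sum the simple-span end rotations:
  span AC: UDL 41.8: wL³/(24EI) = 1270/EI
  span CE: point load 61.5 at a = 1.15: Pab(L + b)/(6LEI) = 231.8/EI
  relative rotation θ_0 = (1270 + 231.8)/EI = 1501/EI
A unit hogging moment at C produces rotation L₁/(3EI) + L₂/(3EI) = 6.833/EI.
Slope continuity at C: θ_0 = M_C·6.833/EI, so M_C = 1501/6.833 = 219.7 kN·m (hogging).
Span AC, ΣM about A with M_C applied at C: R_C^{AC}·9 = 1693 + 219.7, so R_C^{AC} = 212.5 kN and R_A = 376.2 − 212.5 = 163.7 kN.
Span CE, ΣM about E: R_C^{CE}·11.5 = 636.5 + 219.7, so R_C^{CE} = 74.46 kN and R_E = 61.5 − 74.46 = -12.96 kN.
R_C = 212.5 + 74.46 = 287 kN.

R_C = 287 kN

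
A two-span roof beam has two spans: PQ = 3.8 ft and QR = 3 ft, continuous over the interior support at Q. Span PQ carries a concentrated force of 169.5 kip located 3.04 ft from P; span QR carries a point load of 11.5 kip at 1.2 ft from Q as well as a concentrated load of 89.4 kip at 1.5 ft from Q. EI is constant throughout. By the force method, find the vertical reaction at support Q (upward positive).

Take M_Q as the redundant. Released structure: two simple spans PQ and QR with a hinge at Q.
End slopes at the hinge Q, treating each span as simply supported:
  span PQ: point load 169.5 at a = 3.04: Pab(L + a)/(6LEI) = 117.5/EI
  span QR: point load 11.5 at a = 1.2: Pab(L + b)/(6LEI) = 6.624/EI
  span QR: point load 89.4 at a = 1.5: Pab(L + b)/(6LEI) = 50.29/EI
  relative rotation θ_0 = (117.5 + 56.91)/EI = 174.4/EI
A unit hogging moment at Q produces rotation L₁/(3EI) + L₂/(3EI) = 2.267/EI.
Compatibility: M_Q·(L₁+L₂)/(3EI) = θ_0, giving M_Q = 76.94 kip·ft (hogging).
Span PQ, ΣM about P with M_Q applied at Q: R_Q^{PQ}·3.8 = 515.3 + 76.94, so R_Q^{PQ} = 155.8 kip and R_P = 169.5 − 155.8 = 13.65 kip.
Span QR, ΣM about R: R_Q^{QR}·3 = 154.8 + 76.94, so R_Q^{QR} = 77.25 kip and R_R = 100.9 − 77.25 = 23.65 kip.
R_Q = 155.8 + 77.25 = 233.1 kip.

R_Q = 233.1 kip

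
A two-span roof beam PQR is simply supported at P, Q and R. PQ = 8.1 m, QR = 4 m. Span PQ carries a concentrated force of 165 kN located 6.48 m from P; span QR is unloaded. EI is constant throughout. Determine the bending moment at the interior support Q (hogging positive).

M_Q = 128.8 kN·m

Release continuity at Q by inserting a hinge; the redundant is the internal moment M_Q. The primary structure is two simply-supported spans PQ and QR.
Discontinuity in slope at Q on the released structure — sum the simple-span end rotations:
  span PQ: point load 165 at a = 6.48: Pab(L + a)/(6LEI) = 519.6/EI
  relative rotation θ_0 = (519.6 + 0)/EI = 519.6/EI
A unit hogging moment at Q produces rotation L₁/(3EI) + L₂/(3EI) = 4.033/EI.
Slope continuity at Q: θ_0 = M_Q·4.033/EI, so M_Q = 519.6/4.033 = 128.8 kN·m (hogging).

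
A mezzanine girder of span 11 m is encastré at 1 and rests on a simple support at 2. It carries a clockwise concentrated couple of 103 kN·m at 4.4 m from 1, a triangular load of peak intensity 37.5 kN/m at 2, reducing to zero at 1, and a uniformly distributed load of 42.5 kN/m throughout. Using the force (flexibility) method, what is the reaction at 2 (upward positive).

Remove the prop at 2; the released (primary) structure is a cantilever built in at 1.
Deflection at 2 on the released cantilever, summing each load's contribution:
  clockwise couple 103 at a = 4.4: M₀a(2L − a)/(2EI) = 3988/EI
  triangular load, peak 37.5 at the free end: 11w₀L⁴/(120EI) = 50328/EI
  UDL 42.5: wL⁴/(8EI) = 77780/EI
  δ_0 = 132097/EI
Flexibility coefficient — unit upward force at 2: δ_{22} = L³/(3EI) = 443.7/EI.
Compatibility at 2: δ_0 − R_2·δ_{22} = 0, so R_2 = 132097/443.7 = 297.7 kN.

R_2 = 297.7 kN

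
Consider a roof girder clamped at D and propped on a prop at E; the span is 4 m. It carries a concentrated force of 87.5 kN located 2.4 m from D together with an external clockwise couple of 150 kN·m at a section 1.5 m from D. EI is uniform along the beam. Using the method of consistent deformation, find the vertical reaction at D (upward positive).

Release the roller at E. Primary structure: cantilever fixed at D.
Free-end deflection of the primary structure under the applied loading (downward +):
  point load 87.5 at a = 2.4: Pa²(3L − a)/(6EI) = 806.4/EI
  clockwise couple 150 at a = 1.5: M₀a(2L − a)/(2EI) = 731.2/EI
  δ_0 = 1538/EI
Tip deflection under a unit load at E: L³/(3EI) = 21.33/EI.
Compatibility at E: δ_0 − R_E·δ_{EE} = 0, so R_E = 1538/21.33 = 72.08 kN.
Vertical equilibrium: R_D = ΣP − R_E = 87.5 − 72.08 = 15.42 kN.

R_D = 15.42 kN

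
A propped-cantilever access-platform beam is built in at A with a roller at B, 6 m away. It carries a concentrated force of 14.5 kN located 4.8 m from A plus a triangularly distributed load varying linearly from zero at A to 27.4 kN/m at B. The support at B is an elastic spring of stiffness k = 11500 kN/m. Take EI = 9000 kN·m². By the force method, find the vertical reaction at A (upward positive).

Release the roller at B. Primary structure: cantilever fixed at A.
Primary-structure tip deflection at B by superposition:
  point load 14.5 at a = 4.8: Pa²(3L − a)/(6EI) = 735/EI
  triangular load, peak 27.4 at the free end: 11w₀L⁴/(120EI) = 3255/EI
  δ_0 = 3990/EI
Tip deflection under a unit load at B: L³/(3EI) = 72/EI.
With EI = 9000 kN·m²: δ_0 = 0.44334 m and δ_{BB} = 0.008 m/kN.
Compatibility — the spring shortens by R_B/k under the reaction it provides: δ_0 − R_B·δ_{BB} = R_B/k. With 1/k = 0.000087 m/kN, R_B = δ_0 / (δ_{BB} + 1/k) = 0.44334 / (0.008 + 0.000087) = 54.82 kN.
Vertical equilibrium: R_A = ΣP − R_B = 96.7 − 54.82 = 41.88 kN.

R_A = 41.88 kN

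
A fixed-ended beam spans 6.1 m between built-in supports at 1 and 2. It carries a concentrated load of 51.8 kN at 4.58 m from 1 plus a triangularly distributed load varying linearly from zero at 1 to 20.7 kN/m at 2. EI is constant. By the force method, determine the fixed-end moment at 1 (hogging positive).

Take the two fixed-end moments M_1, M_2 as redundants; the released structure is the simple span 12.
End rotations of the released simple span under the applied load (×1/EI):
  at 1: point load 51.8 at a = 4.58: Pab(L + b)/(6LEI) = 75.08/EI
  at 2: point load 51.8 at a = 4.58: Pab(L + a)/(6LEI) = 105.2/EI
  at 1: triangular load, peak 20.7: 7w₀L³/(360EI) = 91.36/EI
  at 2: triangular load, peak 20.7: w₀L³/(45EI) = 104.4/EI
  θ_10 = 166.4/EI,  θ_20 = 209.6/EI
Flexibility coefficients: a unit moment at one end gives L/(3EI) there and L/(6EI) at the far end, so f₁₁ = f₂₂ = 2.033/EI and f₁₂ = f₂₁ = 1.017/EI.
Compatibility — zero rotation at each built-in end:
  2.033 M_1 + 1.017 M_2 = 166.4
  1.017 M_1 + 2.033 M_2 = 209.6
Solving the pair gives M_1 = 40.41 kN·m and M_2 = 82.9 kN·m (hogging).

M_1 = 40.41 kN·m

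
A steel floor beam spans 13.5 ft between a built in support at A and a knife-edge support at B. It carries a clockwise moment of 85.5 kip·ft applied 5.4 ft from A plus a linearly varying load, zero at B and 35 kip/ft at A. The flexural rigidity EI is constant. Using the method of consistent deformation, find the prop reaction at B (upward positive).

R_B = 53.33 kip

Choose R_B as the redundant. The primary structure is the cantilever fixed at A.
Primary-structure tip deflection at B by superposition:
  clockwise couple 85.5 at a = 5.4: M₀a(2L − a)/(2EI) = 4986/EI
  triangular load, peak 35 at the fixed end: w₀L⁴/(30EI) = 38751/EI
  δ_0 = 43737/EI
Tip deflection under a unit load at B: L³/(3EI) = 820.1/EI.
The prop prevents deflection at B: R_B = δ_0/δ_{BB} = 43737/820.1 = 53.33 kip.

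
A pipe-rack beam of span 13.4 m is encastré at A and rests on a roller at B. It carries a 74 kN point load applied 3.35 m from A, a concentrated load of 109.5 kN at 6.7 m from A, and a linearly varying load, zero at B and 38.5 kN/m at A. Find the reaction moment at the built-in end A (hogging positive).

M_A = 898.7 kN·m

Choose R_B as the redundant. The primary structure is the cantilever fixed at A.
Primary-structure tip deflection at B by superposition:
  point load 74 at a = 3.35: Pa²(3L − a)/(6EI) = 5100/EI
  point load 109.5 at a = 6.7: Pa²(3L − a)/(6EI) = 27445/EI
  triangular load, peak 38.5 at the fixed end: w₀L⁴/(30EI) = 41377/EI
  δ_0 = 73922/EI
Flexibility coefficient — unit upward force at B: δ_{BB} = L³/(3EI) = 802/EI.
The prop prevents deflection at B: R_B = δ_0/δ_{BB} = 73922/802 = 92.17 kN.
Moment equilibrium about A: M_A = Σ(load moments about A) − R_B·L = 2134 − 92.17×13.4 = 898.7 kN·m.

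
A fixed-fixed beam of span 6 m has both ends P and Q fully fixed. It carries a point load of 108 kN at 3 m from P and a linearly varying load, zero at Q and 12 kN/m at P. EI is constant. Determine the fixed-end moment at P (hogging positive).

Release both end moments; the primary structure is a simply-supported span PQ with redundants M_P and M_Q.
Simple-span end rotations at P and Q under the given loads:
  at P: point load 108 at a = 3: Pab(L + b)/(6LEI) = 243/EI
  at Q: point load 108 at a = 3: Pab(L + a)/(6LEI) = 243/EI
  at P: triangular load, peak 12: w₀L³/(45EI) = 57.6/EI
  at Q: triangular load, peak 12: 7w₀L³/(360EI) = 50.4/EI
  θ_P0 = 300.6/EI,  θ_Q0 = 293.4/EI
Flexibility coefficients: a unit moment at one end gives L/(3EI) there and L/(6EI) at the far end, so f₁₁ = f₂₂ = 2/EI and f₁₂ = f₂₁ = 1/EI.
Compatibility — zero rotation at each built-in end:
  2 M_P + 1 M_Q = 300.6
  1 M_P + 2 M_Q = 293.4
Solving the pair gives M_P = 102.6 kN·m and M_Q = 95.4 kN·m (hogging).

M_P = 102.6 kN·m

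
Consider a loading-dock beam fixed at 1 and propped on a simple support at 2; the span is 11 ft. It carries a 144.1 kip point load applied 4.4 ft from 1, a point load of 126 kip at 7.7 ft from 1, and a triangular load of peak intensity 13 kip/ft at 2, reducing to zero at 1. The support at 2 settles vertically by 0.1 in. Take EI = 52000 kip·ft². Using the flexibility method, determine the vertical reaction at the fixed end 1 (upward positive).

R_1 = 202.3 kip

Release the roller at 2. Primary structure: cantilever fixed at 1.
Free-end deflection of the primary structure under the applied loading (downward +):
  point load 144.1 at a = 4.4: Pa²(3L − a)/(6EI) = 13298/EI
  point load 126 at a = 7.7: Pa²(3L − a)/(6EI) = 31501/EI
  triangular load, peak 13 at the free end: 11w₀L⁴/(120EI) = 17447/EI
  δ_0 = 62246/EI
Tip deflection under a unit load at 2: L³/(3EI) = 443.7/EI.
With EI = 52000 kip·ft²: δ_0 = 1.197 ft and δ_{22} = 0.008532 ft/kip.
Compatibility — the beam at 2 must follow the support down by 0.008333 ft: δ_0 − R_2·δ_{22} = 0.008333, so R_2 = (1.197 − 0.008333)/0.008532 = 139.3 kip.
Vertical equilibrium: R_1 = ΣP − R_2 = 341.6 − 139.3 = 202.3 kip.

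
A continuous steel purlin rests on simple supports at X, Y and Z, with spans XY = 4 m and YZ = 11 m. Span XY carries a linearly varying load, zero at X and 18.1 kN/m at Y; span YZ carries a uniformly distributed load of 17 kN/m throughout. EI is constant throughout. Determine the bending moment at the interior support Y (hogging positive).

Take M_Y as the redundant. Released structure: two simple spans XY and YZ with a hinge at Y.
Discontinuity in slope at Y on the released structure — sum the simple-span end rotations:
  span XY: triangular load, peak 18.1: w₀L³/(45EI) = 25.74/EI
  span YZ: UDL 17: wL³/(24EI) = 942.8/EI
  relative rotation θ_0 = (25.74 + 942.8)/EI = 968.5/EI
A unit hogging moment at Y produces rotation L₁/(3EI) + L₂/(3EI) = 5/EI.
Slope continuity at Y: θ_0 = M_Y·5/EI, so M_Y = 968.5/5 = 193.7 kN·m (hogging).

M_Y = 193.7 kN·m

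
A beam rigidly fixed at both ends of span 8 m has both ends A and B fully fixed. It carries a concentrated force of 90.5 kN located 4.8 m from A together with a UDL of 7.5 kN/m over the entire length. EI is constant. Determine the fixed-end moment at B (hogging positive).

M_B = 144.3 kN·m

Take the two fixed-end moments M_A, M_B as redundants; the released structure is the simple span AB.
End rotations of the released simple span under the applied load (×1/EI):
  at A: point load 90.5 at a = 4.8: Pab(L + b)/(6LEI) = 324.4/EI
  at B: point load 90.5 at a = 4.8: Pab(L + a)/(6LEI) = 370.7/EI
  at A: UDL 7.5: wL³/(24EI) = 160/EI
  at B: UDL 7.5: wL³/(24EI) = 160/EI
  θ_A0 = 484.4/EI,  θ_B0 = 530.7/EI
Flexibility coefficients: a unit moment at one end gives L/(3EI) there and L/(6EI) at the far end, so f₁₁ = f₂₂ = 2.667/EI and f₁₂ = f₂₁ = 1.333/EI.
Compatibility — zero rotation at each built-in end:
  2.667 M_A + 1.333 M_B = 484.4
  1.333 M_A + 2.667 M_B = 530.7
Solving the pair gives M_A = 109.5 kN·m and M_B = 144.3 kN·m (hogging).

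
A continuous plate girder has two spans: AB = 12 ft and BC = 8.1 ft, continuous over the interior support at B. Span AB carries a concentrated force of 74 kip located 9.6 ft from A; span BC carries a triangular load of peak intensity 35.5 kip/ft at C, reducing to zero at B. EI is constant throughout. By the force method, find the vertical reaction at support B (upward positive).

R_B = 134.2 kip

Insert a hinge at B; M_B is the redundant, and each span becomes simply supported.
Rotations at B on the released spans (each span's end-slope, ×1/EI):
  span AB: point load 74 at a = 9.6: Pab(L + a)/(6LEI) = 511.5/EI
  span BC: triangular load, peak 35.5: 7w₀L³/(360EI) = 366.8/EI
  relative rotation θ_0 = (511.5 + 366.8)/EI = 878.3/EI
A unit hogging moment at B produces rotation L₁/(3EI) + L₂/(3EI) = 6.7/EI.
Slope continuity at B: θ_0 = M_B·6.7/EI, so M_B = 878.3/6.7 = 131.1 kip·ft (hogging).
Span AB, ΣM about A with M_B applied at B: R_B^{AB}·12 = 710.4 + 131.1, so R_B^{AB} = 70.12 kip and R_A = 74 − 70.12 = 3.875 kip.
Span BC, ΣM about C: R_B^{BC}·8.1 = 388.2 + 131.1, so R_B^{BC} = 64.11 kip and R_C = 143.8 − 64.11 = 79.67 kip.
R_B = 70.12 + 64.11 = 134.2 kip.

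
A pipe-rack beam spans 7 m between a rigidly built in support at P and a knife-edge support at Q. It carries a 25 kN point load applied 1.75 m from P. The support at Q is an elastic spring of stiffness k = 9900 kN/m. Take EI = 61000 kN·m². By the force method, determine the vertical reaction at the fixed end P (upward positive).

Take the reaction at Q as the redundant and release it; the primary structure is a cantilever fixed at P.
Primary-structure tip deflection at Q by superposition:
  point load 25 at a = 1.75: Pa²(3L − a)/(6EI) = 245.6/EI
Flexibility coefficient — unit upward force at Q: δ_{QQ} = L³/(3EI) = 114.3/EI.
With EI = 61000 kN·m²: δ_0 = 0.004027 m and δ_{QQ} = 0.001874 m/kN.
Compatibility — the spring shortens by R_Q/k under the reaction it provides: δ_0 − R_Q·δ_{QQ} = R_Q/k. With 1/k = 0.000101 m/kN, R_Q = δ_0 / (δ_{QQ} + 1/k) = 0.004027 / (0.001874 + 0.000101) = 2.039 kN.
Vertical equilibrium: R_P = ΣP − R_Q = 25 − 2.039 = 22.96 kN.

R_P = 22.96 kN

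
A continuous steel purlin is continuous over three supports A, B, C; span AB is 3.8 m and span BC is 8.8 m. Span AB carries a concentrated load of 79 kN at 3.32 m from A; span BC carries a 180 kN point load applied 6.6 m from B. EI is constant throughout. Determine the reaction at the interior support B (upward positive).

Release continuity at B by inserting a hinge; the redundant is the internal moment M_B. The primary structure is two simply-supported spans AB and BC.
Rotations at B on the released spans (each span's end-slope, ×1/EI):
  span AB: point load 79 at a = 3.32: Pab(L + a)/(6LEI) = 39.31/EI
  span BC: point load 180 at a = 6.6: Pab(L + b)/(6LEI) = 544.5/EI
  relative rotation θ_0 = (39.31 + 544.5)/EI = 583.8/EI
A unit hogging moment at B produces rotation L₁/(3EI) + L₂/(3EI) = 4.2/EI.
Slope continuity at B: θ_0 = M_B·4.2/EI, so M_B = 583.8/4.2 = 139 kN·m (hogging).
Span AB, ΣM about A with M_B applied at B: R_B^{AB}·3.8 = 262.3 + 139, so R_B^{AB} = 105.6 kN and R_A = 79 − 105.6 = -26.6 kN.
Span BC, ΣM about C: R_B^{BC}·8.8 = 396 + 139, so R_B^{BC} = 60.8 kN and R_C = 180 − 60.8 = 119.2 kN.
R_B = 105.6 + 60.8 = 166.4 kN.

R_B = 166.4 kN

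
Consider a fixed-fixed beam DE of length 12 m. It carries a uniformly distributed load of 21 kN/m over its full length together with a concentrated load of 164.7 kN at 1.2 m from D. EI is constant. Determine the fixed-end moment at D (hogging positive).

M_D = 412.1 kN·m

Release both end moments; the primary structure is a simply-supported span DE with redundants M_D and M_E.
On the primary (simply-supported) span, the end slopes from the loading are:
  at D: UDL 21: wL³/(24EI) = 1512/EI
  at E: UDL 21: wL³/(24EI) = 1512/EI
  at D: point load 164.7 at a = 1.2: Pab(L + b)/(6LEI) = 675.9/EI
  at E: point load 164.7 at a = 1.2: Pab(L + a)/(6LEI) = 391.3/EI
  θ_D0 = 2188/EI,  θ_E0 = 1903/EI
Flexibility coefficients: a unit moment at one end gives L/(3EI) there and L/(6EI) at the far end, so f₁₁ = f₂₂ = 4/EI and f₁₂ = f₂₁ = 2/EI.
Compatibility — zero rotation at each built-in end:
  4 M_D + 2 M_E = 2188
  2 M_D + 4 M_E = 1903
Solving the pair gives M_D = 412.1 kN·m and M_E = 269.8 kN·m (hogging).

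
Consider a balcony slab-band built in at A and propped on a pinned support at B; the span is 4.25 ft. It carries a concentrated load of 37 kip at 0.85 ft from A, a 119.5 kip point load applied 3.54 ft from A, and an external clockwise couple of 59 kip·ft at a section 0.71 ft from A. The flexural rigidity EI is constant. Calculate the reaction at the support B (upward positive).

R_B = 98.28 kip

Choose R_B as the redundant. The primary structure is the cantilever fixed at A.
Free-end deflection of the primary structure under the applied loading (downward +):
  point load 37 at a = 0.85: Pa²(3L − a)/(6EI) = 53.02/EI
  point load 119.5 at a = 3.54: Pa²(3L − a)/(6EI) = 2299/EI
  clockwise couple 59 at a = 0.71: M₀a(2L − a)/(2EI) = 163.2/EI
  δ_0 = 2515/EI
Flexibility coefficient — unit upward force at B: δ_{BB} = L³/(3EI) = 25.59/EI.
The prop prevents deflection at B: R_B = δ_0/δ_{BB} = 2515/25.59 = 98.28 kip.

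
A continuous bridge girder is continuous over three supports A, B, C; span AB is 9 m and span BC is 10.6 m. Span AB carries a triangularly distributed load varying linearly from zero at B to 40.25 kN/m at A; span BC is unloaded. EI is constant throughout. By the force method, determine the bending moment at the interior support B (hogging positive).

M_B = 87.33 kN·m

Release continuity at B by inserting a hinge; the redundant is the internal moment M_B. The primary structure is two simply-supported spans AB and BC.
Discontinuity in slope at B on the released structure — sum the simple-span end rotations:
  span AB: triangular load, peak 40.25: 7w₀L³/(360EI) = 570.5/EI
  relative rotation θ_0 = (570.5 + 0)/EI = 570.5/EI
A unit hogging moment at B produces rotation L₁/(3EI) + L₂/(3EI) = 6.533/EI.
Slope continuity at B: θ_0 = M_B·6.533/EI, so M_B = 570.5/6.533 = 87.33 kN·m (hogging).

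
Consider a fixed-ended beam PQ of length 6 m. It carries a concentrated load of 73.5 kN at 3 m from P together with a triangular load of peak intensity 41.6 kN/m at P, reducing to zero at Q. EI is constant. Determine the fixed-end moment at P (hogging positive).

M_P = 130 kN·m

Release both end moments; the primary structure is a simply-supported span PQ with redundants M_P and M_Q.
End rotations of the released simple span under the applied load (×1/EI):
  at P: point load 73.5 at a = 3: Pab(L + b)/(6LEI) = 165.4/EI
  at Q: point load 73.5 at a = 3: Pab(L + a)/(6LEI) = 165.4/EI
  at P: triangular load, peak 41.6: w₀L³/(45EI) = 199.7/EI
  at Q: triangular load, peak 41.6: 7w₀L³/(360EI) = 174.7/EI
  θ_P0 = 365.1/EI,  θ_Q0 = 340.1/EI
Flexibility coefficients: a unit moment at one end gives L/(3EI) there and L/(6EI) at the far end, so f₁₁ = f₂₂ = 2/EI and f₁₂ = f₂₁ = 1/EI.
Compatibility — zero rotation at each built-in end:
  2 M_P + 1 M_Q = 365.1
  1 M_P + 2 M_Q = 340.1
Solving the pair gives M_P = 130 kN·m and M_Q = 105 kN·m (hogging).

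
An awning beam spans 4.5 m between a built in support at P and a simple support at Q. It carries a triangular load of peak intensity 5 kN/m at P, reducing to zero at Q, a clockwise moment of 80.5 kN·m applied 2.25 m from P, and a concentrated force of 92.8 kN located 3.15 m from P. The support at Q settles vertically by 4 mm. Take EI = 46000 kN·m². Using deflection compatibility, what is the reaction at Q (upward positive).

R_Q = 68.61 kN

Choose R_Q as the redundant. The primary structure is the cantilever fixed at P.
Downward deflection at the released point Q due to the loads:
  triangular load, peak 5 at the fixed end: w₀L⁴/(30EI) = 68.34/EI
  clockwise couple 80.5 at a = 2.25: M₀a(2L − a)/(2EI) = 611.3/EI
  point load 92.8 at a = 3.15: Pa²(3L − a)/(6EI) = 1588/EI
  δ_0 = 2268/EI
Flexibility coefficient — unit upward force at Q: δ_{QQ} = L³/(3EI) = 30.38/EI.
With EI = 46000 kN·m²: δ_0 = 0.049305 m and δ_{QQ} = 0.00066 m/kN.
Compatibility — the beam at Q must follow the support down by 0.004 m: δ_0 − R_Q·δ_{QQ} = 0.004, so R_Q = (0.049305 − 0.004)/0.00066 = 68.61 kN.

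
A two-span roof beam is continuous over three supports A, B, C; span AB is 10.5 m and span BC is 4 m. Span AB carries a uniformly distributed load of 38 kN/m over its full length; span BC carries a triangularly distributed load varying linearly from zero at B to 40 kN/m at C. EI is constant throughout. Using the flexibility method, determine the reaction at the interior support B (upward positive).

Insert a hinge at B; M_B is the redundant, and each span becomes simply supported.
Discontinuity in slope at B on the released structure — sum the simple-span end rotations:
  span AB: UDL 38: wL³/(24EI) = 1833/EI
  span BC: triangular load, peak 40: 7w₀L³/(360EI) = 49.78/EI
  relative rotation θ_0 = (1833 + 49.78)/EI = 1883/EI
A unit hogging moment at B produces rotation L₁/(3EI) + L₂/(3EI) = 4.833/EI.
Compatibility: M_B·(L₁+L₂)/(3EI) = θ_0, giving M_B = 389.5 kN·m (hogging).
Span AB, ΣM about A with M_B applied at B: R_B^{AB}·10.5 = 2095 + 389.5, so R_B^{AB} = 236.6 kN and R_A = 399 − 236.6 = 162.4 kN.
Span BC, ΣM about C: R_B^{BC}·4 = 106.7 + 389.5, so R_B^{BC} = 124 kN and R_C = 80 − 124 = -44.05 kN.
R_B = 236.6 + 124 = 360.6 kN.

R_B = 360.6 kN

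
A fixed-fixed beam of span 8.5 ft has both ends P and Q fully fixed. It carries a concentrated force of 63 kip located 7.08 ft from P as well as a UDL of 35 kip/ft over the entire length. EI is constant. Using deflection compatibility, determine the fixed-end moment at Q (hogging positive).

M_Q = 272.8 kip·ft

Take the two fixed-end moments M_P, M_Q as redundants; the released structure is the simple span PQ.
Simple-span end rotations at P and Q under the given loads:
  at P: point load 63 at a = 7.08: Pab(L + b)/(6LEI) = 123.2/EI
  at Q: point load 63 at a = 7.08: Pab(L + a)/(6LEI) = 193.5/EI
  at P: UDL 35: wL³/(24EI) = 895.6/EI
  at Q: UDL 35: wL³/(24EI) = 895.6/EI
  θ_P0 = 1019/EI,  θ_Q0 = 1089/EI
Flexibility coefficients: a unit moment at one end gives L/(3EI) there and L/(6EI) at the far end, so f₁₁ = f₂₂ = 2.833/EI and f₁₂ = f₂₁ = 1.417/EI.
Compatibility — zero rotation at each built-in end:
  2.833 M_P + 1.417 M_Q = 1019
  1.417 M_P + 2.833 M_Q = 1089
Solving the pair gives M_P = 223.2 kip·ft and M_Q = 272.8 kip·ft (hogging).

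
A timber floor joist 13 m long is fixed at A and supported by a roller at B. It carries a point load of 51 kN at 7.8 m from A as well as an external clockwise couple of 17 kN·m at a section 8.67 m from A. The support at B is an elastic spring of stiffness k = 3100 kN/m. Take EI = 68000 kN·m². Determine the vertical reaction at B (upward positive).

R_B = 23.08 kN

Remove the prop at B; the released (primary) structure is a cantilever built in at A.
Primary-structure tip deflection at B by superposition:
  point load 51 at a = 7.8: Pa²(3L − a)/(6EI) = 16135/EI
  clockwise couple 17 at a = 8.67: M₀a(2L − a)/(2EI) = 1277/EI
  δ_0 = 17412/EI
Tip deflection under a unit load at B: L³/(3EI) = 732.3/EI.
With EI = 68000 kN·m²: δ_0 = 0.25606 m and δ_{BB} = 0.01077 m/kN.
Compatibility — the spring shortens by R_B/k under the reaction it provides: δ_0 − R_B·δ_{BB} = R_B/k. With 1/k = 0.000323 m/kN, R_B = δ_0 / (δ_{BB} + 1/k) = 0.25606 / (0.01077 + 0.000323) = 23.08 kN.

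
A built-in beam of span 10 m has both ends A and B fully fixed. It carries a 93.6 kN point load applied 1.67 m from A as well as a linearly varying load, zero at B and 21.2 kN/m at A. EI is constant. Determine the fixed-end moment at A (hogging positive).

M_A = 214.5 kN·m

Release both end moments; the primary structure is a simply-supported span AB with redundants M_A and M_B.
End rotations of the released simple span under the applied load (×1/EI):
  at A: point load 93.6 at a = 1.67: Pab(L + b)/(6LEI) = 397.8/EI
  at B: point load 93.6 at a = 1.67: Pab(L + a)/(6LEI) = 253.3/EI
  at A: triangular load, peak 21.2: w₀L³/(45EI) = 471.1/EI
  at B: triangular load, peak 21.2: 7w₀L³/(360EI) = 412.2/EI
  θ_A0 = 868.9/EI,  θ_B0 = 665.5/EI
Flexibility coefficients: a unit moment at one end gives L/(3EI) there and L/(6EI) at the far end, so f₁₁ = f₂₂ = 3.333/EI and f₁₂ = f₂₁ = 1.667/EI.
Compatibility — zero rotation at each built-in end:
  3.333 M_A + 1.667 M_B = 868.9
  1.667 M_A + 3.333 M_B = 665.5
Solving the pair gives M_A = 214.5 kN·m and M_B = 92.41 kN·m (hogging).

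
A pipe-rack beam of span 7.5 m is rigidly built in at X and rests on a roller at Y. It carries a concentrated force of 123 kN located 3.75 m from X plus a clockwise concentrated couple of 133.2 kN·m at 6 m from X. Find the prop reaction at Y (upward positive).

Remove the prop at Y; the released (primary) structure is a cantilever built in at X.
Deflection at Y on the released cantilever, summing each load's contribution:
  point load 123 at a = 3.75: Pa²(3L − a)/(6EI) = 5405/EI
  clockwise couple 133.2 at a = 6: M₀a(2L − a)/(2EI) = 3596/EI
  δ_0 = 9002/EI
Flexibility coefficient — unit upward force at Y: δ_{YY} = L³/(3EI) = 140.6/EI.
The prop prevents deflection at Y: R_Y = δ_0/δ_{YY} = 9002/140.6 = 64.01 kN.

R_Y = 64.01 kN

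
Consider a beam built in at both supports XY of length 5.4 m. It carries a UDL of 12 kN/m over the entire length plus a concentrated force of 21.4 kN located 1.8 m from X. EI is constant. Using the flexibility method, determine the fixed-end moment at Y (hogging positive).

M_Y = 37.72 kN·m

Take the two fixed-end moments M_X, M_Y as redundants; the released structure is the simple span XY.
End rotations of the released simple span under the applied load (×1/EI):
  at X: UDL 12: wL³/(24EI) = 78.73/EI
  at Y: UDL 12: wL³/(24EI) = 78.73/EI
  at X: point load 21.4 at a = 1.8: Pab(L + b)/(6LEI) = 38.52/EI
  at Y: point load 21.4 at a = 1.8: Pab(L + a)/(6LEI) = 30.82/EI
  θ_X0 = 117.3/EI,  θ_Y0 = 109.5/EI
Flexibility coefficients: a unit moment at one end gives L/(3EI) there and L/(6EI) at the far end, so f₁₁ = f₂₂ = 1.8/EI and f₁₂ = f₂₁ = 0.9/EI.
Compatibility — zero rotation at each built-in end:
  1.8 M_X + 0.9 M_Y = 117.3
  0.9 M_X + 1.8 M_Y = 109.5
Solving the pair gives M_X = 46.28 kN·m and M_Y = 37.72 kN·m (hogging).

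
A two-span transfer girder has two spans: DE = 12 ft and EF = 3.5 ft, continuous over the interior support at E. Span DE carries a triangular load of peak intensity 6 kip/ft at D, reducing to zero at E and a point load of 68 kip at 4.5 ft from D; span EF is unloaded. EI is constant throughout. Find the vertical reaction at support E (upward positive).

R_E = 89.47 kip

Insert a hinge at E; M_E is the redundant, and each span becomes simply supported.
End slopes at the hinge E, treating each span as simply supported:
  span DE: triangular load, peak 6: 7w₀L³/(360EI) = 201.6/EI
  span DE: point load 68 at a = 4.5: Pab(L + a)/(6LEI) = 525.9/EI
  relative rotation θ_0 = (727.5 + 0)/EI = 727.5/EI
A unit hogging moment at E produces rotation L₁/(3EI) + L₂/(3EI) = 5.167/EI.
Compatibility: M_E·(L₁+L₂)/(3EI) = θ_0, giving M_E = 140.8 kip·ft (hogging).
Span DE, ΣM about D with M_E applied at E: R_E^{DE}·12 = 450 + 140.8, so R_E^{DE} = 49.23 kip and R_D = 104 − 49.23 = 54.77 kip.
Span EF, ΣM about F: R_E^{EF}·3.5 = 0 + 140.8, so R_E^{EF} = 40.23 kip and R_F = 0 − 40.23 = -40.23 kip.
R_E = 49.23 + 40.23 = 89.47 kip.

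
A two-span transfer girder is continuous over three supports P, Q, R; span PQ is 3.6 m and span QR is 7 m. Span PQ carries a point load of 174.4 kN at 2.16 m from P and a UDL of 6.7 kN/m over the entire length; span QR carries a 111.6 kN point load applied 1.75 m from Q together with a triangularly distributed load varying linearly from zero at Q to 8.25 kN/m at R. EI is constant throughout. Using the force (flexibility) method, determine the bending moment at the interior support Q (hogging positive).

M_Q = 144.8 kN·m

Release continuity at Q by inserting a hinge; the redundant is the internal moment M_Q. The primary structure is two simply-supported spans PQ and QR.
Rotations at Q on the released spans (each span's end-slope, ×1/EI):
  span PQ: point load 174.4 at a = 2.16: Pab(L + a)/(6LEI) = 144.7/EI
  span PQ: UDL 6.7: wL³/(24EI) = 13.02/EI
  span QR: point load 111.6 at a = 1.75: Pab(L + b)/(6LEI) = 299.1/EI
  span QR: triangular load, peak 8.25: 7w₀L³/(360EI) = 55.02/EI
  relative rotation θ_0 = (157.7 + 354.1)/EI = 511.8/EI
A unit hogging moment at Q produces rotation L₁/(3EI) + L₂/(3EI) = 3.533/EI.
Slope continuity at Q: θ_0 = M_Q·3.533/EI, so M_Q = 511.8/3.533 = 144.8 kN·m (hogging).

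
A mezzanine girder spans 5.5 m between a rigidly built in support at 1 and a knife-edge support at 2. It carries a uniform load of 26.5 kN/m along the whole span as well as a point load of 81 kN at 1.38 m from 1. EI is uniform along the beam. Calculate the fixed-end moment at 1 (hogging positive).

M_1 = 173.4 kN·m

Release the roller at 2. Primary structure: cantilever fixed at 1.
Free-end deflection of the primary structure under the applied loading (downward +):
  UDL 26.5: wL⁴/(8EI) = 3031/EI
  point load 81 at a = 1.38: Pa²(3L − a)/(6EI) = 388.7/EI
  δ_0 = 3420/EI
Flexibility coefficient — unit upward force at 2: δ_{22} = L³/(3EI) = 55.46/EI.
The prop prevents deflection at 2: R_2 = δ_0/δ_{22} = 3420/55.46 = 61.67 kN.
Moment equilibrium about 1: M_1 = Σ(load moments about 1) − R_2·L = 512.6 − 61.67×5.5 = 173.4 kN·m.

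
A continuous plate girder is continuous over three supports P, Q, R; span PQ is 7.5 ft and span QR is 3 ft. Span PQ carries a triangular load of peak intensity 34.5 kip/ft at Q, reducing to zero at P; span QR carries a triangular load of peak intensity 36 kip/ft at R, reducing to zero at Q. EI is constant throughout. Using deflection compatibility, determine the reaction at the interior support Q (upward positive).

R_Q = 149.9 kip

Release continuity at Q by inserting a hinge; the redundant is the internal moment M_Q. The primary structure is two simply-supported spans PQ and QR.
Rotations at Q on the released spans (each span's end-slope, ×1/EI):
  span PQ: triangular load, peak 34.5: w₀L³/(45EI) = 323.4/EI
  span QR: triangular load, peak 36: 7w₀L³/(360EI) = 18.9/EI
  relative rotation θ_0 = (323.4 + 18.9)/EI = 342.3/EI
A unit hogging moment at Q produces rotation L₁/(3EI) + L₂/(3EI) = 3.5/EI.
Compatibility: M_Q·(L₁+L₂)/(3EI) = θ_0, giving M_Q = 97.81 kip·ft (hogging).
Span PQ, ΣM about P with M_Q applied at Q: R_Q^{PQ}·7.5 = 646.9 + 97.81, so R_Q^{PQ} = 99.29 kip and R_P = 129.4 − 99.29 = 30.08 kip.
Span QR, ΣM about R: R_Q^{QR}·3 = 54 + 97.81, so R_Q^{QR} = 50.6 kip and R_R = 54 − 50.6 = 3.396 kip.
R_Q = 99.29 + 50.6 = 149.9 kip.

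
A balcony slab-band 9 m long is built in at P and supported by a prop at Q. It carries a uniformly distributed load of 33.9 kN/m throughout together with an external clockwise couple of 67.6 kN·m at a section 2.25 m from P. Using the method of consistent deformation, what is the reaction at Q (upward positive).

Release the roller at Q. Primary structure: cantilever fixed at P.
Deflection at Q on the released cantilever, summing each load's contribution:
  UDL 33.9: wL⁴/(8EI) = 27802/EI
  clockwise couple 67.6 at a = 2.25: M₀a(2L − a)/(2EI) = 1198/EI
  δ_0 = 29000/EI
Flexibility coefficient — unit upward force at Q: δ_{QQ} = L³/(3EI) = 243/EI.
The prop prevents deflection at Q: R_Q = δ_0/δ_{QQ} = 29000/243 = 119.3 kN.

R_Q = 119.3 kN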